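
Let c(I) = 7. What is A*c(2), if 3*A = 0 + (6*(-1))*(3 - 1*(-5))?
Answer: -112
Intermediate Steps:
A = -16 (A = (0 + (6*(-1))*(3 - 1*(-5)))/3 = (0 - 6*(3 + 5))/3 = (0 - 6*8)/3 = (0 - 48)/3 = (⅓)*(-48) = -16)
A*c(2) = -16*7 = -112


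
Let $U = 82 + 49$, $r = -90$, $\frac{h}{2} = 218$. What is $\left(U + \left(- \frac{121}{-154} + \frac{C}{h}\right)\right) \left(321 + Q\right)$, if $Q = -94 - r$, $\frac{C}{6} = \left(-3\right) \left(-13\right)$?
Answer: $\frac{32004954}{763} \approx 41946.0$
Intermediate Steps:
$C = 234$ ($C = 6 \left(\left(-3\right) \left(-13\right)\right) = 6 \cdot 39 = 234$)
$h = 436$ ($h = 2 \cdot 218 = 436$)
$U = 131$
$Q = -4$ ($Q = -94 - -90 = -94 + 90 = -4$)
$\left(U + \left(- \frac{121}{-154} + \frac{C}{h}\right)\right) \left(321 + Q\right) = \left(131 + \left(- \frac{121}{-154} + \frac{234}{436}\right)\right) \left(321 - 4\right) = \left(131 + \left(\left(-121\right) \left(- \frac{1}{154}\right) + 234 \cdot \frac{1}{436}\right)\right) 317 = \left(131 + \left(\frac{11}{14} + \frac{117}{218}\right)\right) 317 = \left(131 + \frac{1009}{763}\right) 317 = \frac{100962}{763} \cdot 317 = \frac{32004954}{763}$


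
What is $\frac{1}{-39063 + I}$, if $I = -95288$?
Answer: $- \frac{1}{134351} \approx -7.4432 \cdot 10^{-6}$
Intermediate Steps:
$\frac{1}{-39063 + I} = \frac{1}{-39063 - 95288} = \frac{1}{-134351} = - \frac{1}{134351}$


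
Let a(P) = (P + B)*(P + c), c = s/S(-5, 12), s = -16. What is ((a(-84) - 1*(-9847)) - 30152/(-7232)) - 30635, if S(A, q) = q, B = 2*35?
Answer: -53125813/2712 ≈ -19589.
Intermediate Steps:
B = 70
c = -4/3 (c = -16/12 = -16*1/12 = -4/3 ≈ -1.3333)
a(P) = (70 + P)*(-4/3 + P) (a(P) = (P + 70)*(P - 4/3) = (70 + P)*(-4/3 + P))
((a(-84) - 1*(-9847)) - 30152/(-7232)) - 30635 = (((-280/3 + (-84)**2 + (206/3)*(-84)) - 1*(-9847)) - 30152/(-7232)) - 30635 = (((-280/3 + 7056 - 5768) + 9847) - 30152*(-1/7232)) - 30635 = ((3584/3 + 9847) + 3769/904) - 30635 = (33125/3 + 3769/904) - 30635 = 29956307/2712 - 30635 = -53125813/2712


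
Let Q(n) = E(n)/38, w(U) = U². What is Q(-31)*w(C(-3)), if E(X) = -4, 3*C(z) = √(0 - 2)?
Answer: 4/171 ≈ 0.023392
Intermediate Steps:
C(z) = I*√2/3 (C(z) = √(0 - 2)/3 = √(-2)/3 = (I*√2)/3 = I*√2/3)
Q(n) = -2/19 (Q(n) = -4/38 = -4*1/38 = -2/19)
Q(-31)*w(C(-3)) = -2*(I*√2/3)²/19 = -2/19*(-2/9) = 4/171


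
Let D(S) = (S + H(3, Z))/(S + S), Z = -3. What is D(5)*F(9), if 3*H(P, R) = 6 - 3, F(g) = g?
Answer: 27/5 ≈ 5.4000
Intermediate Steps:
H(P, R) = 1 (H(P, R) = (6 - 3)/3 = (⅓)*3 = 1)
D(S) = (1 + S)/(2*S) (D(S) = (S + 1)/(S + S) = (1 + S)/((2*S)) = (1 + S)*(1/(2*S)) = (1 + S)/(2*S))
D(5)*F(9) = ((½)*(1 + 5)/5)*9 = ((½)*(⅕)*6)*9 = (⅗)*9 = 27/5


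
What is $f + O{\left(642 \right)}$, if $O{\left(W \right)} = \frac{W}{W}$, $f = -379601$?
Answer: $-379600$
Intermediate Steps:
$O{\left(W \right)} = 1$
$f + O{\left(642 \right)} = -379601 + 1 = -379600$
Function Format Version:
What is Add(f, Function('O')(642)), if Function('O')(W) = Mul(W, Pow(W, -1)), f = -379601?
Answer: -379600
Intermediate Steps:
Function('O')(W) = 1
Add(f, Function('O')(642)) = Add(-379601, 1) = -379600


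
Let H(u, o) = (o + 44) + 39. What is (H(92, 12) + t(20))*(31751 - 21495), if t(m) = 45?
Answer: 1435840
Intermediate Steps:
H(u, o) = 83 + o (H(u, o) = (44 + o) + 39 = 83 + o)
(H(92, 12) + t(20))*(31751 - 21495) = ((83 + 12) + 45)*(31751 - 21495) = (95 + 45)*10256 = 140*10256 = 1435840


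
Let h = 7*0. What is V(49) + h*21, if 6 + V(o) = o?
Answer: 43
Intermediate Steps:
V(o) = -6 + o
h = 0
V(49) + h*21 = (-6 + 49) + 0*21 = 43 + 0 = 43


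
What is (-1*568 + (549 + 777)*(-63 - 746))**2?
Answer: 1151977183204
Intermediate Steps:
(-1*568 + (549 + 777)*(-63 - 746))**2 = (-568 + 1326*(-809))**2 = (-568 - 1072734)**2 = (-1073302)**2 = 1151977183204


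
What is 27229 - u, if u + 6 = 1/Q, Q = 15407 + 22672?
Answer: 1037081564/38079 ≈ 27235.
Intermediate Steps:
Q = 38079
u = -228473/38079 (u = -6 + 1/38079 = -228473/38079 ≈ -6.0000)
27229 - u = 27229 - 1*(-228473/38079) = 27229 + 228473/38079 = 1037081564/38079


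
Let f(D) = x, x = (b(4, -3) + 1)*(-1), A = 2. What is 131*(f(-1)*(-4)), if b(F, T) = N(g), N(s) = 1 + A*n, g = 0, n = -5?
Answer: -4192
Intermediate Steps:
N(s) = -9 (N(s) = 1 + 2*(-5) = 1 - 10 = -9)
b(F, T) = -9
x = 8 (x = (-9 + 1)*(-1) = -8*(-1) = 8)
f(D) = 8
131*(f(-1)*(-4)) = 131*(8*(-4)) = 131*(-32) = -4192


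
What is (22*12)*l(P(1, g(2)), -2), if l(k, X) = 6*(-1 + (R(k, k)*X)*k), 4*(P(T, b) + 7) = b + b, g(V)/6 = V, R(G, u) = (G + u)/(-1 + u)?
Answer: 1584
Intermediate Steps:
R(G, u) = (G + u)/(-1 + u)
g(V) = 6*V
P(T, b) = -7 + b/2 (P(T, b) = -7 + (b + b)/4 = -7 + (2*b)/4 = -7 + b/2)
l(k, X) = -6 + 12*X*k**2/(-1 + k) (l(k, X) = 6*(-1 + (((k + k)/(-1 + k))*X)*k) = 6*(-1 + (((2*k)/(-1 + k))*X)*k) = 6*(-1 + ((2*k/(-1 + k))*X)*k) = 6*(-1 + (2*X*k/(-1 + k))*k) = 6*(-1 + 2*X*k**2/(-1 + k)) = -6 + 12*X*k**2/(-1 + k))
(22*12)*l(P(1, g(2)), -2) = (22*12)*(6*(1 - (-7 + (6*2)/2) + 2*(-2)*(-7 + (6*2)/2)**2)/(-1 + (-7 + (6*2)/2))) = 264*(6*(1 - (-7 + (1/2)*12) + 2*(-2)*(-7 + (1/2)*12)**2)/(-1 + (-7 + (1/2)*12))) = 264*(6*(1 - (-7 + 6) + 2*(-2)*(-7 + 6)**2)/(-1 + (-7 + 6))) = 264*(6*(1 - 1*(-1) + 2*(-2)*(-1)**2)/(-1 - 1)) = 264*(6*(1 + 1 + 2*(-2)*1)/(-2)) = 264*(6*(-1/2)*(1 + 1 - 4)) = 264*(6*(-1/2)*(-2)) = 264*6 = 1584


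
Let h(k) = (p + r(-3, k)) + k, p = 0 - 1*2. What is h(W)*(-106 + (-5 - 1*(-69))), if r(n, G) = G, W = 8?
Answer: -588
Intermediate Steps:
p = -2 (p = 0 - 2 = -2)
h(k) = -2 + 2*k (h(k) = (-2 + k) + k = -2 + 2*k)
h(W)*(-106 + (-5 - 1*(-69))) = (-2 + 2*8)*(-106 + (-5 - 1*(-69))) = (-2 + 16)*(-106 + (-5 + 69)) = 14*(-106 + 64) = 14*(-42) = -588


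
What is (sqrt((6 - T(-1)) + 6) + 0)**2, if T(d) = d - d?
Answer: 12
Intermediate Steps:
T(d) = 0
(sqrt((6 - T(-1)) + 6) + 0)**2 = (sqrt((6 - 1*0) + 6) + 0)**2 = (sqrt((6 + 0) + 6) + 0)**2 = (sqrt(6 + 6) + 0)**2 = (sqrt(12) + 0)**2 = (2*sqrt(3) + 0)**2 = (2*sqrt(3))**2 = 12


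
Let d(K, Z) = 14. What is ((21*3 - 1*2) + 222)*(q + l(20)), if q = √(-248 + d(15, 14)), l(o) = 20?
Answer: 5660 + 849*I*√26 ≈ 5660.0 + 4329.1*I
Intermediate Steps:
q = 3*I*√26 (q = √(-248 + 14) = √(-234) = 3*I*√26 ≈ 15.297*I)
((21*3 - 1*2) + 222)*(q + l(20)) = ((21*3 - 1*2) + 222)*(3*I*√26 + 20) = ((63 - 2) + 222)*(20 + 3*I*√26) = (61 + 222)*(20 + 3*I*√26) = 283*(20 + 3*I*√26) = 5660 + 849*I*√26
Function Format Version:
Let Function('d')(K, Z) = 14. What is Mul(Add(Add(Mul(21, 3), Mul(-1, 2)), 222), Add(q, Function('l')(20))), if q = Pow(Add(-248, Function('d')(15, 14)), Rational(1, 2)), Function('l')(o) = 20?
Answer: Add(5660, Mul(849, I, Pow(26, Rational(1, 2)))) ≈ Add(5660.0, Mul(4329.1, I))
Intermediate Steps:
q = Mul(3, I, Pow(26, Rational(1, 2))) (q = Pow(Add(-248, 14), Rational(1, 2)) = Pow(-234, Rational(1, 2)) = Mul(3, I, Pow(26, Rational(1, 2))) ≈ Mul(15.297, I))
Mul(Add(Add(Mul(21, 3), Mul(-1, 2)), 222), Add(q, Function('l')(20))) = Mul(Add(Add(Mul(21, 3), Mul(-1, 2)), 222), Add(Mul(3, I, Pow(26, Rational(1, 2))), 20)) = Mul(Add(Add(63, -2), 222), Add(20, Mul(3, I, Pow(26, Rational(1, 2))))) = Mul(Add(61, 222), Add(20, Mul(3, I, Pow(26, Rational(1, 2))))) = Mul(283, Add(20, Mul(3, I, Pow(26, Rational(1, 2))))) = Add(5660, Mul(849, I, Pow(26, Rational(1, 2))))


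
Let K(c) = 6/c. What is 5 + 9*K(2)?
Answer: 32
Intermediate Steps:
5 + 9*K(2) = 5 + 9*(6/2) = 5 + 9*(6*(½)) = 5 + 9*3 = 5 + 27 = 32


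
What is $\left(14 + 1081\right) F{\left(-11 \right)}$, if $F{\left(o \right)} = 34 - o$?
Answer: $49275$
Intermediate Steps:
$\left(14 + 1081\right) F{\left(-11 \right)} = \left(14 + 1081\right) \left(34 - -11\right) = 1095 \left(34 + 11\right) = 1095 \cdot 45 = 49275$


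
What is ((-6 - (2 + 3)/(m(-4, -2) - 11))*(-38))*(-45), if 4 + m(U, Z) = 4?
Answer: -104310/11 ≈ -9482.7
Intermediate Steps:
m(U, Z) = 0 (m(U, Z) = -4 + 4 = 0)
((-6 - (2 + 3)/(m(-4, -2) - 11))*(-38))*(-45) = ((-6 - (2 + 3)/(0 - 11))*(-38))*(-45) = ((-6 - 5/(-11))*(-38))*(-45) = ((-6 - 5*(-1)/11)*(-38))*(-45) = ((-6 - 1*(-5/11))*(-38))*(-45) = ((-6 + 5/11)*(-38))*(-45) = -61/11*(-38)*(-45) = (2318/11)*(-45) = -104310/11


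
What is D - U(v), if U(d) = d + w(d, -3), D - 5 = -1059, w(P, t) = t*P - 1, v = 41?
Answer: -971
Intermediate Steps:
w(P, t) = -1 + P*t (w(P, t) = P*t - 1 = -1 + P*t)
D = -1054 (D = 5 - 1059 = -1054)
U(d) = -1 - 2*d (U(d) = d + (-1 + d*(-3)) = d + (-1 - 3*d) = -1 - 2*d)
D - U(v) = -1054 - (-1 - 2*41) = -1054 - (-1 - 82) = -1054 - 1*(-83) = -1054 + 83 = -971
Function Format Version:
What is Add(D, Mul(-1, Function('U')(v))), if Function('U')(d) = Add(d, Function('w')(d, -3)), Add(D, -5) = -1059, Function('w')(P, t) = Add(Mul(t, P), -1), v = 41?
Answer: -971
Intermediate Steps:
Function('w')(P, t) = Add(-1, Mul(P, t)) (Function('w')(P, t) = Add(Mul(P, t), -1) = Add(-1, Mul(P, t)))
D = -1054 (D = Add(5, -1059) = -1054)
Function('U')(d) = Add(-1, Mul(-2, d)) (Function('U')(d) = Add(d, Add(-1, Mul(d, -3))) = Add(d, Add(-1, Mul(-3, d))) = Add(-1, Mul(-2, d)))
Add(D, Mul(-1, Function('U')(v))) = Add(-1054, Mul(-1, Add(-1, Mul(-2, 41)))) = Add(-1054, Mul(-1, Add(-1, -82))) = Add(-1054, Mul(-1, -83)) = Add(-1054, 83) = -971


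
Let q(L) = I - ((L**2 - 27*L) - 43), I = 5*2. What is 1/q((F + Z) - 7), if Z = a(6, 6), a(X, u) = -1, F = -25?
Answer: -1/1927 ≈ -0.00051894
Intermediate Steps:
Z = -1
I = 10
q(L) = 53 - L**2 + 27*L (q(L) = 10 - ((L**2 - 27*L) - 43) = 10 - (-43 + L**2 - 27*L) = 10 + (43 - L**2 + 27*L) = 53 - L**2 + 27*L)
1/q((F + Z) - 7) = 1/(53 - ((-25 - 1) - 7)**2 + 27*((-25 - 1) - 7)) = 1/(53 - (-26 - 7)**2 + 27*(-26 - 7)) = 1/(53 - 1*(-33)**2 + 27*(-33)) = 1/(53 - 1*1089 - 891) = 1/(53 - 1089 - 891) = 1/(-1927) = -1/1927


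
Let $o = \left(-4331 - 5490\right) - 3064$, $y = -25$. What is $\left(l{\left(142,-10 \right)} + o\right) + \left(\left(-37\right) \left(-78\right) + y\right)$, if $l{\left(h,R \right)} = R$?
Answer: $-10034$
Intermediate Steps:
$o = -12885$ ($o = -9821 - 3064 = -12885$)
$\left(l{\left(142,-10 \right)} + o\right) + \left(\left(-37\right) \left(-78\right) + y\right) = \left(-10 - 12885\right) - -2861 = -12895 + \left(2886 - 25\right) = -12895 + 2861 = -10034$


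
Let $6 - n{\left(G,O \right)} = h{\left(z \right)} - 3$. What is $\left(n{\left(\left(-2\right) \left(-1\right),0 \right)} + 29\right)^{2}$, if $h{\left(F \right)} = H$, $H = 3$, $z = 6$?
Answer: $1225$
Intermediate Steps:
$h{\left(F \right)} = 3$
$n{\left(G,O \right)} = 6$ ($n{\left(G,O \right)} = 6 - \left(3 - 3\right) = 6 - 0 = 6 + 0 = 6$)
$\left(n{\left(\left(-2\right) \left(-1\right),0 \right)} + 29\right)^{2} = \left(6 + 29\right)^{2} = 35^{2} = 1225$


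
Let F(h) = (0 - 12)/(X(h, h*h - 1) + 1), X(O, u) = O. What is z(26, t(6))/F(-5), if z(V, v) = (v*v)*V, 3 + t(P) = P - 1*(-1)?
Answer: 416/3 ≈ 138.67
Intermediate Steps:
t(P) = -2 + P (t(P) = -3 + (P - 1*(-1)) = -3 + (P + 1) = -3 + (1 + P) = -2 + P)
F(h) = -12/(1 + h) (F(h) = (0 - 12)/(h + 1) = -12/(1 + h))
z(V, v) = V*v**2 (z(V, v) = v**2*V = V*v**2)
z(26, t(6))/F(-5) = (26*(-2 + 6)**2)/((-12/(1 - 5))) = (26*4**2)/((-12/(-4))) = (26*16)/((-12*(-1/4))) = 416/3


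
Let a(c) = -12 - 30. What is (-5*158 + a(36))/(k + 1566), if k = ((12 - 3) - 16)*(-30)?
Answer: -52/111 ≈ -0.46847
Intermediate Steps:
a(c) = -42
k = 210 (k = (9 - 16)*(-30) = -7*(-30) = 210)
(-5*158 + a(36))/(k + 1566) = (-5*158 - 42)/(210 + 1566) = (-790 - 42)/1776 = -832*1/1776 = -52/111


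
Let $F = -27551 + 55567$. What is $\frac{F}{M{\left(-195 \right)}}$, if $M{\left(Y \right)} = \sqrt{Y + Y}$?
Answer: $- \frac{14008 i \sqrt{390}}{195} \approx - 1418.6 i$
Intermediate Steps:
$M{\left(Y \right)} = \sqrt{2} \sqrt{Y}$ ($M{\left(Y \right)} = \sqrt{2 Y} = \sqrt{2} \sqrt{Y}$)
$F = 28016$
$\frac{F}{M{\left(-195 \right)}} = \frac{28016}{\sqrt{2} \sqrt{-195}} = \frac{28016}{\sqrt{2} i \sqrt{195}} = \frac{28016}{i \sqrt{390}} = 28016 \left(- \frac{i \sqrt{390}}{390}\right) = - \frac{14008 i \sqrt{390}}{195}$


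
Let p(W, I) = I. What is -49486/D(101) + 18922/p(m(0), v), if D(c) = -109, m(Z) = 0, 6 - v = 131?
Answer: 37828/125 ≈ 302.62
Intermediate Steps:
v = -125 (v = 6 - 1*131 = 6 - 131 = -125)
-49486/D(101) + 18922/p(m(0), v) = -49486/(-109) + 18922/(-125) = -49486*(-1/109) + 18922*(-1/125) = 454 - 18922/125 = 37828/125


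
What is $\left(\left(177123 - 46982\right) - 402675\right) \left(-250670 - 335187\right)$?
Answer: $159665951638$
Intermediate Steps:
$\left(\left(177123 - 46982\right) - 402675\right) \left(-250670 - 335187\right) = \left(\left(177123 - 46982\right) - 402675\right) \left(-585857\right) = \left(130141 - 402675\right) \left(-585857\right) = \left(-272534\right) \left(-585857\right) = 159665951638$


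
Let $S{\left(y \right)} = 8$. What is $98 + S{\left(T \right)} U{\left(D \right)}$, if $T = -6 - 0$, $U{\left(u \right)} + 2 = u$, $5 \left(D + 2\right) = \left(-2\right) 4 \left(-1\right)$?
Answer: $\frac{394}{5} \approx 78.8$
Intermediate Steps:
$D = - \frac{2}{5}$ ($D = -2 + \frac{\left(-2\right) 4 \left(-1\right)}{5} = -2 + \frac{\left(-8\right) \left(-1\right)}{5} = -2 + \frac{1}{5} \cdot 8 = -2 + \frac{8}{5} = - \frac{2}{5} \approx -0.4$)
$U{\left(u \right)} = -2 + u$
$T = -6$ ($T = -6 + 0 = -6$)
$98 + S{\left(T \right)} U{\left(D \right)} = 98 + 8 \left(-2 - \frac{2}{5}\right) = 98 + 8 \left(- \frac{12}{5}\right) = 98 - \frac{96}{5} = \frac{394}{5}$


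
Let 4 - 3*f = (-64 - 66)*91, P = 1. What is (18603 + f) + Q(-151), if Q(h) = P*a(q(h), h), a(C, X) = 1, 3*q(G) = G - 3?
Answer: 67646/3 ≈ 22549.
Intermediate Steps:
q(G) = -1 + G/3 (q(G) = (G - 3)/3 = (-3 + G)/3 = -1 + G/3)
Q(h) = 1 (Q(h) = 1*1 = 1)
f = 11834/3 (f = 4/3 - (-64 - 66)*91/3 = 4/3 - (-130)*91/3 = 4/3 - ⅓*(-11830) = 4/3 + 11830/3 = 11834/3 ≈ 3944.7)
(18603 + f) + Q(-151) = (18603 + 11834/3) + 1 = 67643/3 + 1 = 67646/3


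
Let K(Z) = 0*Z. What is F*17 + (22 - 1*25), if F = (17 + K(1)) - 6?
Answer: 184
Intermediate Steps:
K(Z) = 0
F = 11 (F = (17 + 0) - 6 = 17 - 6 = 11)
F*17 + (22 - 1*25) = 11*17 + (22 - 1*25) = 187 + (22 - 25) = 187 - 3 = 184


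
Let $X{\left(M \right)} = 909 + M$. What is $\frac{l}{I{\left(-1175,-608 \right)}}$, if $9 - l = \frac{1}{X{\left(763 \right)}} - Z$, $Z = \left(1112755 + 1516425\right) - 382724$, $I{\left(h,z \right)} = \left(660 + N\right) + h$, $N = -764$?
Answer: $- \frac{3756089479}{2138488} \approx -1756.4$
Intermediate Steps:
$I{\left(h,z \right)} = -104 + h$ ($I{\left(h,z \right)} = \left(660 - 764\right) + h = -104 + h$)
$Z = 2246456$ ($Z = 2629180 - 382724 = 2246456$)
$l = \frac{3756089479}{1672}$ ($l = 9 - \left(\frac{1}{909 + 763} - 2246456\right) = 9 - \left(\frac{1}{1672} - 2246456\right) = 9 - - \frac{3756074431}{1672} = 9 + \frac{3756074431}{1672} = \frac{3756089479}{1672} \approx 2.2465 \cdot 10^{6}$)
$\frac{l}{I{\left(-1175,-608 \right)}} = \frac{3756089479}{1672 \left(-104 - 1175\right)} = \frac{3756089479}{1672 \left(-1279\right)} = \frac{3756089479}{1672} \left(- \frac{1}{1279}\right) = - \frac{3756089479}{2138488}$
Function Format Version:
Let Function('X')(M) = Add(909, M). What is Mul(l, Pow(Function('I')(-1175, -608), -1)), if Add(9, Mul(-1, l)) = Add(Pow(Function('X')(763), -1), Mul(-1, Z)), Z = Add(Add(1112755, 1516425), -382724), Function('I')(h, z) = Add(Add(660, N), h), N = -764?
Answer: Rational(-3756089479, 2138488) ≈ -1756.4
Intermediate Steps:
Function('I')(h, z) = Add(-104, h) (Function('I')(h, z) = Add(Add(660, -764), h) = Add(-104, h))
Z = 2246456 (Z = Add(2629180, -382724) = 2246456)
l = Rational(3756089479, 1672) (l = Add(9, Mul(-1, Add(Pow(Add(909, 763), -1), Mul(-1, 2246456)))) = Add(9, Mul(-1, Add(Pow(1672, -1), -2246456))) = Add(9, Mul(-1, Add(Rational(1, 1672), -2246456))) = Add(9, Mul(-1, Rational(-3756074431, 1672))) = Add(9, Rational(3756074431, 1672)) = Rational(3756089479, 1672) ≈ 2.2465e+6)
Mul(l, Pow(Function('I')(-1175, -608), -1)) = Mul(Rational(3756089479, 1672), Pow(Add(-104, -1175), -1)) = Mul(Rational(3756089479, 1672), Pow(-1279, -1)) = Mul(Rational(3756089479, 1672), Rational(-1, 1279)) = Rational(-3756089479, 2138488)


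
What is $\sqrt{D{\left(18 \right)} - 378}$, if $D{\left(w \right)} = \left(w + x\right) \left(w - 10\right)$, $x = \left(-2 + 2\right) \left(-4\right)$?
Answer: $3 i \sqrt{26} \approx 15.297 i$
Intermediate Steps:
$x = 0$ ($x = 0 \left(-4\right) = 0$)
$D{\left(w \right)} = w \left(-10 + w\right)$ ($D{\left(w \right)} = \left(w + 0\right) \left(w - 10\right) = w \left(-10 + w\right)$)
$\sqrt{D{\left(18 \right)} - 378} = \sqrt{18 \left(-10 + 18\right) - 378} = \sqrt{18 \cdot 8 - 378} = \sqrt{144 - 378} = \sqrt{-234} = 3 i \sqrt{26}$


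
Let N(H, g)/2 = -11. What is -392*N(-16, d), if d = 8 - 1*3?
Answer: 8624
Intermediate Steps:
d = 5 (d = 8 - 3 = 5)
N(H, g) = -22 (N(H, g) = 2*(-11) = -22)
-392*N(-16, d) = -392*(-22) = 8624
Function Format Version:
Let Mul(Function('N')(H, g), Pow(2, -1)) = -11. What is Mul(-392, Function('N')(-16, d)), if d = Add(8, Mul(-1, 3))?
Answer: 8624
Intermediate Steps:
d = 5 (d = Add(8, -3) = 5)
Function('N')(H, g) = -22 (Function('N')(H, g) = Mul(2, -11) = -22)
Mul(-392, Function('N')(-16, d)) = Mul(-392, -22) = 8624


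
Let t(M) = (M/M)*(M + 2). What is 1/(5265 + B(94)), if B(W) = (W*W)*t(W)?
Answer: 1/853521 ≈ 1.1716e-6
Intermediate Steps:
t(M) = 2 + M (t(M) = 1*(2 + M) = 2 + M)
B(W) = W²*(2 + W) (B(W) = (W*W)*(2 + W) = W²*(2 + W))
1/(5265 + B(94)) = 1/(5265 + 94²*(2 + 94)) = 1/(5265 + 8836*96) = 1/(5265 + 848256) = 1/853521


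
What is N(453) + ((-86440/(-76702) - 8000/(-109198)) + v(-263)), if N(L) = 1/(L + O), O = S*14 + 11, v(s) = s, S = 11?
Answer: -338778974250677/1294046421882 ≈ -261.80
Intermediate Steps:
O = 165 (O = 11*14 + 11 = 154 + 11 = 165)
N(L) = 1/(165 + L) (N(L) = 1/(L + 165) = 1/(165 + L))
N(453) + ((-86440/(-76702) - 8000/(-109198)) + v(-263)) = 1/(165 + 453) + ((-86440/(-76702) - 8000/(-109198)) - 263) = 1/618 + ((-86440*(-1/76702) - 8000*(-1/109198)) - 263) = 1/618 + ((43220/38351 + 4000/54599) - 263) = 1/618 + (2513172780/2093926249 - 263) = 1/618 - 548189430707/2093926249 = -338778974250677/1294046421882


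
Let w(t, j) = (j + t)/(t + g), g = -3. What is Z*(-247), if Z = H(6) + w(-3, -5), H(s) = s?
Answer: -5434/3 ≈ -1811.3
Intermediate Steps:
w(t, j) = (j + t)/(-3 + t) (w(t, j) = (j + t)/(t - 3) = (j + t)/(-3 + t))
Z = 22/3 (Z = 6 + (-5 - 3)/(-3 - 3) = 6 - 8/(-6) = 6 - 1/6*(-8) = 6 + 4/3 = 22/3 ≈ 7.3333)
Z*(-247) = (22/3)*(-247) = -5434/3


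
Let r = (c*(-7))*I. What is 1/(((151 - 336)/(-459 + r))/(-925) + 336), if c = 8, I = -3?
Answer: 1455/488879 ≈ 0.0029762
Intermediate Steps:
r = 168 (r = (8*(-7))*(-3) = -56*(-3) = 168)
1/(((151 - 336)/(-459 + r))/(-925) + 336) = 1/(((151 - 336)/(-459 + 168))/(-925) + 336) = 1/(-(-1)/(5*(-291)) + 336) = 1/(-(-1)*(-1)/(5*291) + 336) = 1/(-1/925*185/291 + 336) = 1/(-1/1455 + 336) = 1/(488879/1455) = 1455/488879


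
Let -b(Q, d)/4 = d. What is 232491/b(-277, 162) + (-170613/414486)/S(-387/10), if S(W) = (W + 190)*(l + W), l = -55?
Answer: -28425671240851/79228169928 ≈ -358.78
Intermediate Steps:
b(Q, d) = -4*d
S(W) = (-55 + W)*(190 + W) (S(W) = (W + 190)*(-55 + W) = (190 + W)*(-55 + W) = (-55 + W)*(190 + W))
232491/b(-277, 162) + (-170613/414486)/S(-387/10) = 232491/((-4*162)) + (-170613/414486)/(-10450 + (-387/10)² + 135*(-387/10)) = 232491/(-648) + (-170613*1/414486)/(-10450 + (-387*⅒)² + 135*(-387*⅒)) = 232491*(-1/648) - 18957/(46054*(-10450 + (-387/10)² + 135*(-387/10))) = -77497/216 - 18957/(46054*(-10450 + 149769/100 - 10449/2)) = -77497/216 - 18957/(46054*(-1417681/100)) = -77497/216 - 18957/46054*(-100/1417681) = -77497/216 + 10650/366797083 = -28425671240851/79228169928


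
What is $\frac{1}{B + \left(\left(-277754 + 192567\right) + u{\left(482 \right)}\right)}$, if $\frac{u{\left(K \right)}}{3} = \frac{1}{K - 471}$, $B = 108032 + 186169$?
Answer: $\frac{11}{2299157} \approx 4.7844 \cdot 10^{-6}$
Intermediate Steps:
$B = 294201$
$u{\left(K \right)} = \frac{3}{-471 + K}$ ($u{\left(K \right)} = \frac{3}{K - 471} = \frac{3}{-471 + K}$)
$\frac{1}{B + \left(\left(-277754 + 192567\right) + u{\left(482 \right)}\right)} = \frac{1}{294201 + \left(\left(-277754 + 192567\right) + \frac{3}{-471 + 482}\right)} = \frac{1}{294201 - \left(85187 - \frac{3}{11}\right)} = \frac{1}{294201 + \left(-85187 + 3 \cdot \frac{1}{11}\right)} = \frac{1}{294201 + \left(-85187 + \frac{3}{11}\right)} = \frac{1}{294201 - \frac{937054}{11}} = \frac{1}{\frac{2299157}{11}} = \frac{11}{2299157}$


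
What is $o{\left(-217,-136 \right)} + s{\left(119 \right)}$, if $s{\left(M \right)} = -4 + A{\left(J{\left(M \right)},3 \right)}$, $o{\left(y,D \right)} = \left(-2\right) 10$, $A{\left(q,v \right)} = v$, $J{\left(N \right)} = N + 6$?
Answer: $-21$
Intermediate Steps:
$J{\left(N \right)} = 6 + N$
$o{\left(y,D \right)} = -20$
$s{\left(M \right)} = -1$ ($s{\left(M \right)} = -4 + 3 = -1$)
$o{\left(-217,-136 \right)} + s{\left(119 \right)} = -20 - 1 = -21$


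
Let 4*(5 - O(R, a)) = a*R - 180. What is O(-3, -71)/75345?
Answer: -13/301380 ≈ -4.3135e-5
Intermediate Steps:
O(R, a) = 50 - R*a/4 (O(R, a) = 5 - (a*R - 180)/4 = 5 - (R*a - 180)/4 = 5 - (-180 + R*a)/4 = 5 + (45 - R*a/4) = 50 - R*a/4)
O(-3, -71)/75345 = (50 - ¼*(-3)*(-71))/75345 = (50 - 213/4)*(1/75345) = -13/4*1/75345 = -13/301380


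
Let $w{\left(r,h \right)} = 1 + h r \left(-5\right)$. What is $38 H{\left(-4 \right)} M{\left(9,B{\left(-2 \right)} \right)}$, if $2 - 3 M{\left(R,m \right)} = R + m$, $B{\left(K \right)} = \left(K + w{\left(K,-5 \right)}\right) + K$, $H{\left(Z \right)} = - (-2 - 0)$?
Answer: $\frac{3496}{3} \approx 1165.3$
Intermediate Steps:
$H{\left(Z \right)} = 2$ ($H{\left(Z \right)} = - (-2 + 0) = \left(-1\right) \left(-2\right) = 2$)
$w{\left(r,h \right)} = 1 - 5 h r$
$B{\left(K \right)} = 1 + 27 K$ ($B{\left(K \right)} = \left(K + \left(1 - - 25 K\right)\right) + K = \left(K + \left(1 + 25 K\right)\right) + K = \left(1 + 26 K\right) + K = 1 + 27 K$)
$M{\left(R,m \right)} = \frac{2}{3} - \frac{R}{3} - \frac{m}{3}$ ($M{\left(R,m \right)} = \frac{2}{3} - \frac{R + m}{3} = \frac{2}{3} - \left(\frac{R}{3} + \frac{m}{3}\right) = \frac{2}{3} - \frac{R}{3} - \frac{m}{3}$)
$38 H{\left(-4 \right)} M{\left(9,B{\left(-2 \right)} \right)} = 38 \cdot 2 \left(\frac{2}{3} - 3 - \frac{1 + 27 \left(-2\right)}{3}\right) = 76 \left(\frac{2}{3} - 3 - \frac{1 - 54}{3}\right) = 76 \left(\frac{2}{3} - 3 - - \frac{53}{3}\right) = 76 \left(\frac{2}{3} - 3 + \frac{53}{3}\right) = 76 \cdot \frac{46}{3} = \frac{3496}{3}$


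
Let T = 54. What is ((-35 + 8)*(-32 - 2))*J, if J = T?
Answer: 49572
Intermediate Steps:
J = 54
((-35 + 8)*(-32 - 2))*J = ((-35 + 8)*(-32 - 2))*54 = -27*(-34)*54 = 918*54 = 49572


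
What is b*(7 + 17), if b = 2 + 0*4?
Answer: 48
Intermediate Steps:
b = 2 (b = 2 + 0 = 2)
b*(7 + 17) = 2*(7 + 17) = 2*24 = 48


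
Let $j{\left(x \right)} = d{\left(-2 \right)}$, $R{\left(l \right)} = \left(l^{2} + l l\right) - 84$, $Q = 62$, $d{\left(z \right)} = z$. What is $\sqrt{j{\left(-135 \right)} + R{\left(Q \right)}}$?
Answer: $\sqrt{7602} \approx 87.189$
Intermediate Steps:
$R{\left(l \right)} = -84 + 2 l^{2}$ ($R{\left(l \right)} = \left(l^{2} + l^{2}\right) - 84 = 2 l^{2} - 84 = -84 + 2 l^{2}$)
$j{\left(x \right)} = -2$
$\sqrt{j{\left(-135 \right)} + R{\left(Q \right)}} = \sqrt{-2 - \left(84 - 2 \cdot 62^{2}\right)} = \sqrt{-2 + \left(-84 + 2 \cdot 3844\right)} = \sqrt{-2 + \left(-84 + 7688\right)} = \sqrt{-2 + 7604} = \sqrt{7602}$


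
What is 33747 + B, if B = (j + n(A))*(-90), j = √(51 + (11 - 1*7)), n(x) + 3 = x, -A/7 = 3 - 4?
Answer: 33387 - 90*√55 ≈ 32720.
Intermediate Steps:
A = 7 (A = -7*(3 - 4) = -7*(-1) = 7)
n(x) = -3 + x
j = √55 (j = √(51 + (11 - 7)) = √(51 + 4) = √55 ≈ 7.4162)
B = -360 - 90*√55 (B = (√55 + (-3 + 7))*(-90) = (√55 + 4)*(-90) = (4 + √55)*(-90) = -360 - 90*√55 ≈ -1027.5)
33747 + B = 33747 + (-360 - 90*√55) = 33387 - 90*√55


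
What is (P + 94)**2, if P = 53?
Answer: 21609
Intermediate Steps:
(P + 94)**2 = (53 + 94)**2 = 147**2 = 21609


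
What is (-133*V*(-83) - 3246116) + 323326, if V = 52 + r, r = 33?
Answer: -1984475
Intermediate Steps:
V = 85 (V = 52 + 33 = 85)
(-133*V*(-83) - 3246116) + 323326 = (-133*85*(-83) - 3246116) + 323326 = (-11305*(-83) - 3246116) + 323326 = (938315 - 3246116) + 323326 = -2307801 + 323326 = -1984475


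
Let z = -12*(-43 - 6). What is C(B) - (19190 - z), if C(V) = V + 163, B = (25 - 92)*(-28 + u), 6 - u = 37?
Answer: -14486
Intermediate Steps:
u = -31 (u = 6 - 1*37 = 6 - 37 = -31)
z = 588 (z = -12*(-49) = 588)
B = 3953 (B = (25 - 92)*(-28 - 31) = -67*(-59) = 3953)
C(V) = 163 + V
C(B) - (19190 - z) = (163 + 3953) - (19190 - 1*588) = 4116 - (19190 - 588) = 4116 - 1*18602 = 4116 - 18602 = -14486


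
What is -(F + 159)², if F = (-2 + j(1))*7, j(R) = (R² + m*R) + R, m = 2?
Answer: -29929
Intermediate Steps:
j(R) = R² + 3*R (j(R) = (R² + 2*R) + R = R² + 3*R)
F = 14 (F = (-2 + 1*(3 + 1))*7 = (-2 + 1*4)*7 = (-2 + 4)*7 = 2*7 = 14)
-(F + 159)² = -(14 + 159)² = -1*173² = -1*29929 = -29929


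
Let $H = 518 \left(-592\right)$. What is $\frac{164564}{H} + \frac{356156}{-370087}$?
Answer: $- \frac{42530092851}{28372349768} \approx -1.499$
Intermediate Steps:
$H = -306656$
$\frac{164564}{H} + \frac{356156}{-370087} = \frac{164564}{-306656} + \frac{356156}{-370087} = 164564 \left(- \frac{1}{306656}\right) + 356156 \left(- \frac{1}{370087}\right) = - \frac{41141}{76664} - \frac{356156}{370087} = - \frac{42530092851}{28372349768}$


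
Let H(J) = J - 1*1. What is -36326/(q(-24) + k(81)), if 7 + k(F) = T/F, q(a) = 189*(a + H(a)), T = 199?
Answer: 2942406/750509 ≈ 3.9205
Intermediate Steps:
H(J) = -1 + J (H(J) = J - 1 = -1 + J)
q(a) = -189 + 378*a (q(a) = 189*(a + (-1 + a)) = 189*(-1 + 2*a) = -189 + 378*a)
k(F) = -7 + 199/F
-36326/(q(-24) + k(81)) = -36326/((-189 + 378*(-24)) + (-7 + 199/81)) = -36326/((-189 - 9072) + (-7 + 199*(1/81))) = -36326/(-9261 + (-7 + 199/81)) = -36326/(-9261 - 368/81) = -36326/(-750509/81) = -36326*(-81/750509) = 2942406/750509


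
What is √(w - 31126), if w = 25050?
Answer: 14*I*√31 ≈ 77.949*I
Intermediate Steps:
√(w - 31126) = √(25050 - 31126) = √(-6076) = 14*I*√31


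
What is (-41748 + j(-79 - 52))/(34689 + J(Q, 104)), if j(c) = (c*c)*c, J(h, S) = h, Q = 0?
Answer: -2289839/34689 ≈ -66.010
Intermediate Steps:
j(c) = c³ (j(c) = c²*c = c³)
(-41748 + j(-79 - 52))/(34689 + J(Q, 104)) = (-41748 + (-79 - 52)³)/(34689 + 0) = (-41748 + (-131)³)/34689 = (-41748 - 2248091)*(1/34689) = -2289839*1/34689 = -2289839/34689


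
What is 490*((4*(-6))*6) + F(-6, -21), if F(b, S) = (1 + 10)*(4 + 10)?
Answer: -70406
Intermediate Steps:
F(b, S) = 154 (F(b, S) = 11*14 = 154)
490*((4*(-6))*6) + F(-6, -21) = 490*((4*(-6))*6) + 154 = 490*(-24*6) + 154 = 490*(-144) + 154 = -70560 + 154 = -70406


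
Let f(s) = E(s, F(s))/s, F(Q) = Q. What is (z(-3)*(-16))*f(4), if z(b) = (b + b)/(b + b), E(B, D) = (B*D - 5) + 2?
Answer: -52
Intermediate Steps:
E(B, D) = -3 + B*D (E(B, D) = (-5 + B*D) + 2 = -3 + B*D)
f(s) = (-3 + s²)/s (f(s) = (-3 + s*s)/s = (-3 + s²)/s)
z(b) = 1 (z(b) = (2*b)/((2*b)) = (2*b)*(1/(2*b)) = 1)
(z(-3)*(-16))*f(4) = (1*(-16))*(4 - 3/4) = -16*(4 - 3*¼) = -16*(4 - ¾) = -16*13/4 = -52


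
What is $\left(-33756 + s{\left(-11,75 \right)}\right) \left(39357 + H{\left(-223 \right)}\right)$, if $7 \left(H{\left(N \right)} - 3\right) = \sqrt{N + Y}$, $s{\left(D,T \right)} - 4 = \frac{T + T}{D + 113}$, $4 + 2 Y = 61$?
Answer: $- \frac{22583154240}{17} - \frac{573759 i \sqrt{778}}{238} \approx -1.3284 \cdot 10^{9} - 67242.0 i$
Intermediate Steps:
$Y = \frac{57}{2}$ ($Y = -2 + \frac{1}{2} \cdot 61 = -2 + \frac{61}{2} = \frac{57}{2} \approx 28.5$)
$s{\left(D,T \right)} = 4 + \frac{2 T}{113 + D}$ ($s{\left(D,T \right)} = 4 + \frac{T + T}{D + 113} = 4 + \frac{2 T}{113 + D}$)
$H{\left(N \right)} = 3 + \frac{\sqrt{\frac{57}{2} + N}}{7}$ ($H{\left(N \right)} = 3 + \frac{\sqrt{N + \frac{57}{2}}}{7} = 3 + \frac{\sqrt{\frac{57}{2} + N}}{7}$)
$\left(-33756 + s{\left(-11,75 \right)}\right) \left(39357 + H{\left(-223 \right)}\right) = \left(-33756 + \frac{2 \left(226 + 75 + 2 \left(-11\right)\right)}{113 - 11}\right) \left(39357 + \left(3 + \frac{\sqrt{114 + 4 \left(-223\right)}}{14}\right)\right) = \left(-33756 + \frac{2 \left(226 + 75 - 22\right)}{102}\right) \left(39357 + \left(3 + \frac{\sqrt{114 - 892}}{14}\right)\right) = \left(-33756 + 2 \cdot \frac{1}{102} \cdot 279\right) \left(39357 + \left(3 + \frac{\sqrt{-778}}{14}\right)\right) = \left(-33756 + \frac{93}{17}\right) \left(39357 + \left(3 + \frac{i \sqrt{778}}{14}\right)\right) = - \frac{573759 \left(39357 + \left(3 + \frac{i \sqrt{778}}{14}\right)\right)}{17} = - \frac{573759 \left(39360 + \frac{i \sqrt{778}}{14}\right)}{17} = - \frac{22583154240}{17} - \frac{573759 i \sqrt{778}}{238}$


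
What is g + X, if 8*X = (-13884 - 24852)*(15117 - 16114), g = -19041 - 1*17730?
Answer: 4790703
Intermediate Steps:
g = -36771 (g = -19041 - 17730 = -36771)
X = 4827474 (X = ((-13884 - 24852)*(15117 - 16114))/8 = (-38736*(-997))/8 = (⅛)*38619792 = 4827474)
g + X = -36771 + 4827474 = 4790703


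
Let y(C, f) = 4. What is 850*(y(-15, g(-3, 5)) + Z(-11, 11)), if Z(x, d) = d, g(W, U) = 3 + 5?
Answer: 12750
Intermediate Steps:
g(W, U) = 8
850*(y(-15, g(-3, 5)) + Z(-11, 11)) = 850*(4 + 11) = 850*15 = 12750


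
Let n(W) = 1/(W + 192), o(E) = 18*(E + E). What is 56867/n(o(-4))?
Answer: 2729616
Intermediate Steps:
o(E) = 36*E (o(E) = 18*(2*E) = 36*E)
n(W) = 1/(192 + W)
56867/n(o(-4)) = 56867/(1/(192 + 36*(-4))) = 56867/(1/(192 - 144)) = 56867/(1/48) = 56867*48 = 2729616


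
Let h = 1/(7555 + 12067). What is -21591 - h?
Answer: -423658603/19622 ≈ -21591.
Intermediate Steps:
h = 1/19622 ≈ 5.0963e-5
-21591 - h = -21591 - 1*1/19622 = -21591 - 1/19622 = -423658603/19622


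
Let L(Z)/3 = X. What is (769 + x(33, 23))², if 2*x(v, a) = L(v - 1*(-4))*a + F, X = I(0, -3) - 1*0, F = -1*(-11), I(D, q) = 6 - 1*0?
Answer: 3853369/4 ≈ 9.6334e+5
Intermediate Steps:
I(D, q) = 6 (I(D, q) = 6 + 0 = 6)
F = 11
X = 6 (X = 6 - 1*0 = 6 + 0 = 6)
L(Z) = 18 (L(Z) = 3*6 = 18)
x(v, a) = 11/2 + 9*a (x(v, a) = (18*a + 11)/2 = (11 + 18*a)/2 = 11/2 + 9*a)
(769 + x(33, 23))² = (769 + (11/2 + 9*23))² = (769 + (11/2 + 207))² = (769 + 425/2)² = (1963/2)² = 3853369/4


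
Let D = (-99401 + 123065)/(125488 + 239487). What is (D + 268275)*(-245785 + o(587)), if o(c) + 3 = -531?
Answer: -24118002647774691/364975 ≈ -6.6081e+10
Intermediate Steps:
o(c) = -534 (o(c) = -3 - 531 = -534)
D = 23664/364975 ≈ 0.064837
(D + 268275)*(-245785 + o(587)) = (23664/364975 + 268275)*(-245785 - 534) = (97913691789/364975)*(-246319) = -24118002647774691/364975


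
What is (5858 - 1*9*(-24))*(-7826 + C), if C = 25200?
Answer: 105529676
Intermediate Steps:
(5858 - 1*9*(-24))*(-7826 + C) = (5858 - 1*9*(-24))*(-7826 + 25200) = (5858 - 9*(-24))*17374 = (5858 + 216)*17374 = 6074*17374 = 105529676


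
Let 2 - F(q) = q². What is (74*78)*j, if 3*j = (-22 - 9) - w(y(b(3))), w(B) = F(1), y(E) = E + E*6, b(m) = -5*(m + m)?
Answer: -61568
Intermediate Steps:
F(q) = 2 - q²
b(m) = -10*m
y(E) = 7*E (y(E) = E + 6*E = 7*E)
w(B) = 1 (w(B) = 2 - 1*1² = 2 - 1*1 = 2 - 1 = 1)
j = -32/3 (j = ((-22 - 9) - 1*1)/3 = (-31 - 1)/3 = (⅓)*(-32) = -32/3 ≈ -10.667)
(74*78)*j = (74*78)*(-32/3) = 5772*(-32/3) = -61568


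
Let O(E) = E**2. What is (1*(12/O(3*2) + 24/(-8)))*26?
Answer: -208/3 ≈ -69.333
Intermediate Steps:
(1*(12/O(3*2) + 24/(-8)))*26 = (1*(12/((3*2)**2) + 24/(-8)))*26 = (1*(12/(6**2) + 24*(-1/8)))*26 = (1*(12/36 - 3))*26 = (1*(12*(1/36) - 3))*26 = (1*(1/3 - 3))*26 = (1*(-8/3))*26 = -8/3*26 = -208/3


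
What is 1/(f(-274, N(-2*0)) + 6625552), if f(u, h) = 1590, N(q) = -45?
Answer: 1/6627142 ≈ 1.5089e-7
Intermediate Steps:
1/(f(-274, N(-2*0)) + 6625552) = 1/(1590 + 6625552) = 1/6627142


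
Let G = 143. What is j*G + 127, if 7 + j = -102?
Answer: -15460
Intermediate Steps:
j = -109 (j = -7 - 102 = -109)
j*G + 127 = -109*143 + 127 = -15587 + 127 = -15460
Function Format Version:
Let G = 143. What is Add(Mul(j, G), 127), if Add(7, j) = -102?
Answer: -15460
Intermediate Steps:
j = -109 (j = Add(-7, -102) = -109)
Add(Mul(j, G), 127) = Add(Mul(-109, 143), 127) = Add(-15587, 127) = -15460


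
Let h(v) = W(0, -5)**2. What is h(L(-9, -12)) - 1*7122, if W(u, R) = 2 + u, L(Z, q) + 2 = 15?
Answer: -7118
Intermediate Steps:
L(Z, q) = 13 (L(Z, q) = -2 + 15 = 13)
h(v) = 4 (h(v) = (2 + 0)**2 = 2**2 = 4)
h(L(-9, -12)) - 1*7122 = 4 - 1*7122 = 4 - 7122 = -7118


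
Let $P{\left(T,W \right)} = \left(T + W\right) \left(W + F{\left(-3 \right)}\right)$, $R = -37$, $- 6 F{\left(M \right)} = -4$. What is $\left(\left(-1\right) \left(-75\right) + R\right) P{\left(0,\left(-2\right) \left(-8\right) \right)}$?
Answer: $\frac{30400}{3} \approx 10133.0$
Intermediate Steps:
$F{\left(M \right)} = \frac{2}{3}$ ($F{\left(M \right)} = \left(- \frac{1}{6}\right) \left(-4\right) = \frac{2}{3}$)
$P{\left(T,W \right)} = \left(\frac{2}{3} + W\right) \left(T + W\right)$ ($P{\left(T,W \right)} = \left(T + W\right) \left(W + \frac{2}{3}\right) = \left(T + W\right) \left(\frac{2}{3} + W\right) = \left(\frac{2}{3} + W\right) \left(T + W\right)$)
$\left(\left(-1\right) \left(-75\right) + R\right) P{\left(0,\left(-2\right) \left(-8\right) \right)} = \left(\left(-1\right) \left(-75\right) - 37\right) \left(\left(\left(-2\right) \left(-8\right)\right)^{2} + \frac{2}{3} \cdot 0 + \frac{2 \left(\left(-2\right) \left(-8\right)\right)}{3} + 0 \left(\left(-2\right) \left(-8\right)\right)\right) = \left(75 - 37\right) \left(16^{2} + 0 + \frac{2}{3} \cdot 16 + 0 \cdot 16\right) = 38 \left(256 + 0 + \frac{32}{3} + 0\right) = 38 \cdot \frac{800}{3} = \frac{30400}{3}$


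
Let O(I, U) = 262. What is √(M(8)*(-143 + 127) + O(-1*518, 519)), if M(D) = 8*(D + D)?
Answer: I*√1786 ≈ 42.261*I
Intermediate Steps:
M(D) = 16*D (M(D) = 8*(2*D) = 16*D)
√(M(8)*(-143 + 127) + O(-1*518, 519)) = √((16*8)*(-143 + 127) + 262) = √(128*(-16) + 262) = √(-2048 + 262) = √(-1786) = I*√1786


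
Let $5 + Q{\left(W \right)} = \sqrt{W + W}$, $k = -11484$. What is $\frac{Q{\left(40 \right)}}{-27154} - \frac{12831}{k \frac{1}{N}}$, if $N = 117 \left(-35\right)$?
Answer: $- \frac{79263948395}{17324252} - \frac{2 \sqrt{5}}{13577} \approx -4575.3$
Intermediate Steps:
$N = -4095$
$Q{\left(W \right)} = -5 + \sqrt{2} \sqrt{W}$ ($Q{\left(W \right)} = -5 + \sqrt{W + W} = -5 + \sqrt{2 W} = -5 + \sqrt{2} \sqrt{W}$)
$\frac{Q{\left(40 \right)}}{-27154} - \frac{12831}{k \frac{1}{N}} = \frac{-5 + \sqrt{2} \sqrt{40}}{-27154} - \frac{12831}{\left(-11484\right) \frac{1}{-4095}} = \left(-5 + \sqrt{2} \cdot 2 \sqrt{10}\right) \left(- \frac{1}{27154}\right) - \frac{12831}{\left(-11484\right) \left(- \frac{1}{4095}\right)} = \left(-5 + 4 \sqrt{5}\right) \left(- \frac{1}{27154}\right) - \frac{12831}{\frac{1276}{455}} = \left(\frac{5}{27154} - \frac{2 \sqrt{5}}{13577}\right) - \frac{5838105}{1276} = - \frac{79263948395}{17324252} - \frac{2 \sqrt{5}}{13577}$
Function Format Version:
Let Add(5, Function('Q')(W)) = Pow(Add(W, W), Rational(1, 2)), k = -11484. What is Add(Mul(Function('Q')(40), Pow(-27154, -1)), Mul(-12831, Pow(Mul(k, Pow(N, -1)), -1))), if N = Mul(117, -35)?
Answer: Add(Rational(-79263948395, 17324252), Mul(Rational(-2, 13577), Pow(5, Rational(1, 2)))) ≈ -4575.3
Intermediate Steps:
N = -4095
Function('Q')(W) = Add(-5, Mul(Pow(2, Rational(1, 2)), Pow(W, Rational(1, 2)))) (Function('Q')(W) = Add(-5, Pow(Add(W, W), Rational(1, 2))) = Add(-5, Pow(Mul(2, W), Rational(1, 2))) = Add(-5, Mul(Pow(2, Rational(1, 2)), Pow(W, Rational(1, 2)))))
Add(Mul(Function('Q')(40), Pow(-27154, -1)), Mul(-12831, Pow(Mul(k, Pow(N, -1)), -1))) = Add(Mul(Add(-5, Mul(Pow(2, Rational(1, 2)), Pow(40, Rational(1, 2)))), Pow(-27154, -1)), Mul(-12831, Pow(Mul(-11484, Pow(-4095, -1)), -1))) = Add(Mul(Add(-5, Mul(Pow(2, Rational(1, 2)), Mul(2, Pow(10, Rational(1, 2))))), Rational(-1, 27154)), Mul(-12831, Pow(Mul(-11484, Rational(-1, 4095)), -1))) = Add(Mul(Add(-5, Mul(4, Pow(5, Rational(1, 2)))), Rational(-1, 27154)), Mul(-12831, Pow(Rational(1276, 455), -1))) = Add(Add(Rational(5, 27154), Mul(Rational(-2, 13577), Pow(5, Rational(1, 2)))), Mul(-12831, Rational(455, 1276))) = Add(Add(Rational(5, 27154), Mul(Rational(-2, 13577), Pow(5, Rational(1, 2)))), Rational(-5838105, 1276)) = Add(Rational(-79263948395, 17324252), Mul(Rational(-2, 13577), Pow(5, Rational(1, 2))))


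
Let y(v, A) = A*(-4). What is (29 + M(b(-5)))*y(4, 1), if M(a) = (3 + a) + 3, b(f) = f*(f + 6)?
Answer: -120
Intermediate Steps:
b(f) = f*(6 + f)
y(v, A) = -4*A
M(a) = 6 + a
(29 + M(b(-5)))*y(4, 1) = (29 + (6 - 5*(6 - 5)))*(-4*1) = (29 + (6 - 5*1))*(-4) = (29 + (6 - 5))*(-4) = (29 + 1)*(-4) = 30*(-4) = -120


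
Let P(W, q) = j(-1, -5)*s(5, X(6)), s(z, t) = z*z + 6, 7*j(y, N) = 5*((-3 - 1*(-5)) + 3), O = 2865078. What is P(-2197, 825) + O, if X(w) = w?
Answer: 20056321/7 ≈ 2.8652e+6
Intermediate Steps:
j(y, N) = 25/7 (j(y, N) = (5*((-3 - 1*(-5)) + 3))/7 = (5*((-3 + 5) + 3))/7 = (5*(2 + 3))/7 = (5*5)/7 = (⅐)*25 = 25/7)
s(z, t) = 6 + z² (s(z, t) = z² + 6 = 6 + z²)
P(W, q) = 775/7 (P(W, q) = 25*(6 + 5²)/7 = 25*(6 + 25)/7 = (25/7)*31 = 775/7)
P(-2197, 825) + O = 775/7 + 2865078 = 20056321/7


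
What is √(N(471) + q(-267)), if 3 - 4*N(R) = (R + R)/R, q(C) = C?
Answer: I*√1067/2 ≈ 16.332*I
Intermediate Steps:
N(R) = ¼ (N(R) = ¾ - (R + R)/(4*R) = ¾ - 2*R/(4*R) = ¾ - ¼*2 = ¾ - ½ = ¼)
√(N(471) + q(-267)) = √(¼ - 267) = √(-1067/4) = I*√1067/2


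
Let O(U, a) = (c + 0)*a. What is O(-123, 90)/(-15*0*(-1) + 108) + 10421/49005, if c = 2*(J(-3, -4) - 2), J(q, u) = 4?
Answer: 173771/49005 ≈ 3.5460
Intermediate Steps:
c = 4 (c = 2*(4 - 2) = 2*2 = 4)
O(U, a) = 4*a (O(U, a) = (4 + 0)*a = 4*a)
O(-123, 90)/(-15*0*(-1) + 108) + 10421/49005 = (4*90)/(-15*0*(-1) + 108) + 10421/49005 = 360/(0*(-1) + 108) + 10421*(1/49005) = 360/(0 + 108) + 10421/49005 = 360/108 + 10421/49005 = 360*(1/108) + 10421/49005 = 10/3 + 10421/49005 = 173771/49005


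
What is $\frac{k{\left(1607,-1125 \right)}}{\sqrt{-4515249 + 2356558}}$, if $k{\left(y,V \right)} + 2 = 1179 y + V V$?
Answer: $- \frac{3160276 i \sqrt{2158691}}{2158691} \approx - 2150.9 i$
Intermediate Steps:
$k{\left(y,V \right)} = -2 + V^{2} + 1179 y$ ($k{\left(y,V \right)} = -2 + \left(1179 y + V V\right) = -2 + \left(1179 y + V^{2}\right) = -2 + \left(V^{2} + 1179 y\right) = -2 + V^{2} + 1179 y$)
$\frac{k{\left(1607,-1125 \right)}}{\sqrt{-4515249 + 2356558}} = \frac{-2 + \left(-1125\right)^{2} + 1179 \cdot 1607}{\sqrt{-4515249 + 2356558}} = \frac{-2 + 1265625 + 1894653}{\sqrt{-2158691}} = \frac{3160276}{i \sqrt{2158691}} = 3160276 \left(- \frac{i \sqrt{2158691}}{2158691}\right) = - \frac{3160276 i \sqrt{2158691}}{2158691}$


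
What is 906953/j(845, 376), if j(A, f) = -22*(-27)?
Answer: 906953/594 ≈ 1526.9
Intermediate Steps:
j(A, f) = 594
906953/j(845, 376) = 906953/594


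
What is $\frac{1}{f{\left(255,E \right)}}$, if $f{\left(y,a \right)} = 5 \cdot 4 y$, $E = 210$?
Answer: $\frac{1}{5100} \approx 0.00019608$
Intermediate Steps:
$f{\left(y,a \right)} = 20 y$
$\frac{1}{f{\left(255,E \right)}} = \frac{1}{20 \cdot 255} = \frac{1}{5100}$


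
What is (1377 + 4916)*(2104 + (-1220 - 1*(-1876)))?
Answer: 17368680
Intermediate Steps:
(1377 + 4916)*(2104 + (-1220 - 1*(-1876))) = 6293*(2104 + (-1220 + 1876)) = 6293*(2104 + 656) = 6293*2760 = 17368680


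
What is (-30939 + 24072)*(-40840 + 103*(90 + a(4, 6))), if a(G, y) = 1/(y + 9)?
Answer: 1083720183/5 ≈ 2.1674e+8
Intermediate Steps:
a(G, y) = 1/(9 + y)
(-30939 + 24072)*(-40840 + 103*(90 + a(4, 6))) = (-30939 + 24072)*(-40840 + 103*(90 + 1/(9 + 6))) = -6867*(-40840 + 103*(90 + 1/15)) = -6867*(-40840 + 103*(1351/15)) = -6867*(-40840 + 139153/15) = -6867*(-473447/15) = 1083720183/5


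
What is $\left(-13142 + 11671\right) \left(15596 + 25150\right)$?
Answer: $-59937366$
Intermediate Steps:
$\left(-13142 + 11671\right) \left(15596 + 25150\right) = \left(-1471\right) 40746 = -59937366$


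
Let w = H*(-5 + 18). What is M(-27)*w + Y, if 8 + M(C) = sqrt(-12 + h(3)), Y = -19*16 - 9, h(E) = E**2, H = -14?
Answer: 1143 - 182*I*sqrt(3) ≈ 1143.0 - 315.23*I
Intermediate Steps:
Y = -313 (Y = -304 - 9 = -313)
w = -182 (w = -14*(-5 + 18) = -14*13 = -182)
M(C) = -8 + I*sqrt(3) (M(C) = -8 + sqrt(-12 + 3**2) = -8 + sqrt(-12 + 9) = -8 + sqrt(-3) = -8 + I*sqrt(3))
M(-27)*w + Y = (-8 + I*sqrt(3))*(-182) - 313 = (1456 - 182*I*sqrt(3)) - 313 = 1143 - 182*I*sqrt(3)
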